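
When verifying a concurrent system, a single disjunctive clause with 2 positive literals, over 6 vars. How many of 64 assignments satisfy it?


Step 1: Total=2^6=64
Step 2: Unsat when all 2 false: 2^4=16
Step 3: Sat=64-16=48

48


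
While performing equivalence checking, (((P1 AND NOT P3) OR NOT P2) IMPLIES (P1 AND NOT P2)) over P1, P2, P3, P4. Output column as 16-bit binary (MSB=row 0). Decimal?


Formula: (((P1 AND NOT P3) OR NOT P2) IMPLIES (P1 AND NOT P2)) over P1, P2, P3, P4 (16 rows)
Evaluate each row (bits = P1,P2,P3,P4, MSB first):
  row 0 [0000]: (((0 AND NOT 0) OR NOT 0) IMPLIES (0 AND NOT 0)) -> 0
  row 1 [0001]: (((0 AND NOT 0) OR NOT 0) IMPLIES (0 AND NOT 0)) -> 0
  row 2 [0010]: (((0 AND NOT 1) OR NOT 0) IMPLIES (0 AND NOT 0)) -> 0
  row 3 [0011]: (((0 AND NOT 1) OR NOT 0) IMPLIES (0 AND NOT 0)) -> 0
  row 4 [0100]: (((0 AND NOT 0) OR NOT 1) IMPLIES (0 AND NOT 1)) -> 1
  row 5 [0101]: (((0 AND NOT 0) OR NOT 1) IMPLIES (0 AND NOT 1)) -> 1
  row 6 [0110]: (((0 AND NOT 1) OR NOT 1) IMPLIES (0 AND NOT 1)) -> 1
  row 7 [0111]: (((0 AND NOT 1) OR NOT 1) IMPLIES (0 AND NOT 1)) -> 1
  row 8 [1000]: (((1 AND NOT 0) OR NOT 0) IMPLIES (1 AND NOT 0)) -> 1
  row 9 [1001]: (((1 AND NOT 0) OR NOT 0) IMPLIES (1 AND NOT 0)) -> 1
  row 10 [1010]: (((1 AND NOT 1) OR NOT 0) IMPLIES (1 AND NOT 0)) -> 1
  row 11 [1011]: (((1 AND NOT 1) OR NOT 0) IMPLIES (1 AND NOT 0)) -> 1
  row 12 [1100]: (((1 AND NOT 0) OR NOT 1) IMPLIES (1 AND NOT 1)) -> 0
  row 13 [1101]: (((1 AND NOT 0) OR NOT 1) IMPLIES (1 AND NOT 1)) -> 0
  row 14 [1110]: (((1 AND NOT 1) OR NOT 1) IMPLIES (1 AND NOT 1)) -> 1
  row 15 [1111]: (((1 AND NOT 1) OR NOT 1) IMPLIES (1 AND NOT 1)) -> 1
Full result column, 4 rows per line (P1,P2 fixed per line; P3,P4 runs 00..11 left to right):
  rows 0-3 [P1,P2=00]: 0000  = hex 0
  rows 4-7 [P1,P2=01]: 1111  = hex F
  rows 8-11 [P1,P2=10]: 1111  = hex F
  rows 12-15 [P1,P2=11]: 0011  = hex 3
Output column (row 0 .. row 15) = 0000111111110011
Output column grouped in 4s = 0000 1111 1111 0011 = 0x0FF3
Convert to decimal digit by digit (value = value*16 + digit):
  0 -> 0
  0*16 + 15 (F) = 15
  15*16 + 15 (F) = 255
  255*16 + 3 = 4083
Decimal = 4083

4083


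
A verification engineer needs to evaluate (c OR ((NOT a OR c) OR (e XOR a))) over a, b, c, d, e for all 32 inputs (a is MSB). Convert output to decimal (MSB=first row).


Formula: (c OR ((NOT a OR c) OR (e XOR a))) over a, b, c, d, e (32 rows)
Evaluate each row (bits = a,b,c,d,e, MSB first):
  row 0 [00000]: (0 OR ((NOT 0 OR 0) OR (0 XOR 0))) -> 1
  row 1 [00001]: (0 OR ((NOT 0 OR 0) OR (1 XOR 0))) -> 1
  row 2 [00010]: (0 OR ((NOT 0 OR 0) OR (0 XOR 0))) -> 1
  row 3 [00011]: (0 OR ((NOT 0 OR 0) OR (1 XOR 0))) -> 1
  row 4 [00100]: (1 OR ((NOT 0 OR 1) OR (0 XOR 0))) -> 1
  row 5 [00101]: (1 OR ((NOT 0 OR 1) OR (1 XOR 0))) -> 1
  row 6 [00110]: (1 OR ((NOT 0 OR 1) OR (0 XOR 0))) -> 1
  row 7 [00111]: (1 OR ((NOT 0 OR 1) OR (1 XOR 0))) -> 1
  row 8 [01000]: (0 OR ((NOT 0 OR 0) OR (0 XOR 0))) -> 1
  row 9 [01001]: (0 OR ((NOT 0 OR 0) OR (1 XOR 0))) -> 1
  row 10 [01010]: (0 OR ((NOT 0 OR 0) OR (0 XOR 0))) -> 1
  row 11 [01011]: (0 OR ((NOT 0 OR 0) OR (1 XOR 0))) -> 1
  row 12 [01100]: (1 OR ((NOT 0 OR 1) OR (0 XOR 0))) -> 1
  row 13 [01101]: (1 OR ((NOT 0 OR 1) OR (1 XOR 0))) -> 1
  row 14 [01110]: (1 OR ((NOT 0 OR 1) OR (0 XOR 0))) -> 1
  row 15 [01111]: (1 OR ((NOT 0 OR 1) OR (1 XOR 0))) -> 1
  row 16 [10000]: (0 OR ((NOT 1 OR 0) OR (0 XOR 1))) -> 1
  row 17 [10001]: (0 OR ((NOT 1 OR 0) OR (1 XOR 1))) -> 0
  row 18 [10010]: (0 OR ((NOT 1 OR 0) OR (0 XOR 1))) -> 1
  row 19 [10011]: (0 OR ((NOT 1 OR 0) OR (1 XOR 1))) -> 0
  row 20 [10100]: (1 OR ((NOT 1 OR 1) OR (0 XOR 1))) -> 1
  row 21 [10101]: (1 OR ((NOT 1 OR 1) OR (1 XOR 1))) -> 1
  row 22 [10110]: (1 OR ((NOT 1 OR 1) OR (0 XOR 1))) -> 1
  row 23 [10111]: (1 OR ((NOT 1 OR 1) OR (1 XOR 1))) -> 1
  row 24 [11000]: (0 OR ((NOT 1 OR 0) OR (0 XOR 1))) -> 1
  row 25 [11001]: (0 OR ((NOT 1 OR 0) OR (1 XOR 1))) -> 0
  row 26 [11010]: (0 OR ((NOT 1 OR 0) OR (0 XOR 1))) -> 1
  row 27 [11011]: (0 OR ((NOT 1 OR 0) OR (1 XOR 1))) -> 0
  row 28 [11100]: (1 OR ((NOT 1 OR 1) OR (0 XOR 1))) -> 1
  row 29 [11101]: (1 OR ((NOT 1 OR 1) OR (1 XOR 1))) -> 1
  row 30 [11110]: (1 OR ((NOT 1 OR 1) OR (0 XOR 1))) -> 1
  row 31 [11111]: (1 OR ((NOT 1 OR 1) OR (1 XOR 1))) -> 1
Full result column, 4 rows per line (a,b,c fixed per line; d,e runs 00..11 left to right):
  rows 0-3 [a,b,c=000]: 1111  = hex F
  rows 4-7 [a,b,c=001]: 1111  = hex F
  rows 8-11 [a,b,c=010]: 1111  = hex F
  rows 12-15 [a,b,c=011]: 1111  = hex F
  rows 16-19 [a,b,c=100]: 1010  = hex A
  rows 20-23 [a,b,c=101]: 1111  = hex F
  rows 24-27 [a,b,c=110]: 1010  = hex A
  rows 28-31 [a,b,c=111]: 1111  = hex F
Output column (row 0 .. row 31) = 11111111111111111010111110101111
Output column grouped in 4s = 1111 1111 1111 1111 1010 1111 1010 1111 = 0xFFFFAFAF
Convert to decimal digit by digit (value = value*16 + digit):
  F -> 15
  15*16 + 15 (F) = 255
  255*16 + 15 (F) = 4095
  4095*16 + 15 (F) = 65535
  65535*16 + 10 (A) = 1048570
  1048570*16 + 15 (F) = 16777135
  16777135*16 + 10 (A) = 268434170
  268434170*16 + 15 (F) = 4294946735
Decimal = 4294946735

4294946735


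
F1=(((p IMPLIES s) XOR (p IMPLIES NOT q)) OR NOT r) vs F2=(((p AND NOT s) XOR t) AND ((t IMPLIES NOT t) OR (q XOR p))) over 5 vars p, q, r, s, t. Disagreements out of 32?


F1 = (((p IMPLIES s) XOR (p IMPLIES NOT q)) OR NOT r)
F2 = (((p AND NOT s) XOR t) AND ((t IMPLIES NOT t) OR (q XOR p)))
Evaluate both on each of 32 rows (bits = p,q,r,s,t):
  row 0 [00000]: F1=1 F2=0 (differ) -> 1
  row 1 [00001]: F1=1 F2=0 (differ) -> 1
  row 2 [00010]: F1=1 F2=0 (differ) -> 1
  row 3 [00011]: F1=1 F2=0 (differ) -> 1
  row 4 [00100]: F1=0 F2=0 -> 0
  row 5 [00101]: F1=0 F2=0 -> 0
  row 6 [00110]: F1=0 F2=0 -> 0
  row 7 [00111]: F1=0 F2=0 -> 0
  row 8 [01000]: F1=1 F2=0 (differ) -> 1
  row 9 [01001]: F1=1 F2=1 -> 0
  row 10 [01010]: F1=1 F2=0 (differ) -> 1
  row 11 [01011]: F1=1 F2=1 -> 0
  row 12 [01100]: F1=0 F2=0 -> 0
  row 13 [01101]: F1=0 F2=1 (differ) -> 1
  row 14 [01110]: F1=0 F2=0 -> 0
  row 15 [01111]: F1=0 F2=1 (differ) -> 1
  row 16 [10000]: F1=1 F2=1 -> 0
  row 17 [10001]: F1=1 F2=0 (differ) -> 1
  row 18 [10010]: F1=1 F2=0 (differ) -> 1
  row 19 [10011]: F1=1 F2=1 -> 0
  row 20 [10100]: F1=1 F2=1 -> 0
  row 21 [10101]: F1=1 F2=0 (differ) -> 1
  row 22 [10110]: F1=0 F2=0 -> 0
  row 23 [10111]: F1=0 F2=1 (differ) -> 1
  row 24 [11000]: F1=1 F2=1 -> 0
  row 25 [11001]: F1=1 F2=0 (differ) -> 1
  row 26 [11010]: F1=1 F2=0 (differ) -> 1
  row 27 [11011]: F1=1 F2=0 (differ) -> 1
  row 28 [11100]: F1=0 F2=1 (differ) -> 1
  row 29 [11101]: F1=0 F2=0 -> 0
  row 30 [11110]: F1=1 F2=0 (differ) -> 1
  row 31 [11111]: F1=1 F2=0 (differ) -> 1
Full result column, 8 rows per line (p,q fixed per line; r,s,t runs 000..111 left to right):
  rows 0-7 [p,q=00]: 11110000  (ones: 4)
  rows 8-15 [p,q=01]: 10100101  (ones: 4)
  rows 16-23 [p,q=10]: 01100101  (ones: 4)
  rows 24-31 [p,q=11]: 01111011  (ones: 6)
Disagreements = 4+4+4+6 = 18

18


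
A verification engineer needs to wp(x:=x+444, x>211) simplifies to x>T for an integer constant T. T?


Formula: wp(x:=E, P) = P[E/x] (substitute E for x in postcondition)
Step 1: Postcondition: x>211
Step 2: Substitute x+444 for x: x+444>211
Step 3: Solve for x: x > 211-444 = -233

-233


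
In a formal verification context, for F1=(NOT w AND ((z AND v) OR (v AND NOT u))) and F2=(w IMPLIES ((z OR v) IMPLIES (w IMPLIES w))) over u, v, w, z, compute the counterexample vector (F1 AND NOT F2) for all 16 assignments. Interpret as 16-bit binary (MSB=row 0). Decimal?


F1 = (NOT w AND ((z AND v) OR (v AND NOT u)))
F2 = (w IMPLIES ((z OR v) IMPLIES (w IMPLIES w)))
Counterexample to F1=>F2 is where F1=1 and F2=0.
Evaluate each row (bits = u,v,w,z, MSB first):
  row 0 [0000]: F1=0 F2=1 -> F1&~F2 -> 0
  row 1 [0001]: F1=0 F2=1 -> F1&~F2 -> 0
  row 2 [0010]: F1=0 F2=1 -> F1&~F2 -> 0
  row 3 [0011]: F1=0 F2=1 -> F1&~F2 -> 0
  row 4 [0100]: F1=1 F2=1 -> F1&~F2 -> 0
  row 5 [0101]: F1=1 F2=1 -> F1&~F2 -> 0
  row 6 [0110]: F1=0 F2=1 -> F1&~F2 -> 0
  row 7 [0111]: F1=0 F2=1 -> F1&~F2 -> 0
  row 8 [1000]: F1=0 F2=1 -> F1&~F2 -> 0
  row 9 [1001]: F1=0 F2=1 -> F1&~F2 -> 0
  row 10 [1010]: F1=0 F2=1 -> F1&~F2 -> 0
  row 11 [1011]: F1=0 F2=1 -> F1&~F2 -> 0
  row 12 [1100]: F1=0 F2=1 -> F1&~F2 -> 0
  row 13 [1101]: F1=1 F2=1 -> F1&~F2 -> 0
  row 14 [1110]: F1=0 F2=1 -> F1&~F2 -> 0
  row 15 [1111]: F1=0 F2=1 -> F1&~F2 -> 0
Full result column, 4 rows per line (u,v fixed per line; w,z runs 00..11 left to right):
  rows 0-3 [u,v=00]: 0000  = hex 0
  rows 4-7 [u,v=01]: 0000  = hex 0
  rows 8-11 [u,v=10]: 0000  = hex 0
  rows 12-15 [u,v=11]: 0000  = hex 0
Counterexample vector (row 0 .. row 15) = 0000000000000000
Output column grouped in 4s = 0000 0000 0000 0000 = 0x0000
Convert to decimal digit by digit (value = value*16 + digit):
  0 -> 0
  0*16 + 0 = 0
  0*16 + 0 = 0
  0*16 + 0 = 0
Decimal = 0

0


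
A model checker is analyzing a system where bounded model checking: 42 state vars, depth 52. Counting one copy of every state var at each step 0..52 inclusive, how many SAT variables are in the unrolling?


BMC unrolls to depth k, creating one copy of each state var for steps 0..k.
Step count = 52 + 1 = 53 (steps 0 through 52)
Vars per step = 42
Total = 42 * 53 = 2226

2226


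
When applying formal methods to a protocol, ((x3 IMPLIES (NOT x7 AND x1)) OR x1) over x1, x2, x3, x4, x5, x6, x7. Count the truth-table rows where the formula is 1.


Formula: ((x3 IMPLIES (NOT x7 AND x1)) OR x1) over 7 vars (128 rows)
Evaluate each row (x1, x2, x3, x4, x5, x6, x7 as bits, MSB first):
  row 0 [0000000]: ((0 IMPLIES (NOT 0 AND 0)) OR 0) -> 1
  row 1 [0000001]: ((0 IMPLIES (NOT 1 AND 0)) OR 0) -> 1
  row 2 [0000010]: ((0 IMPLIES (NOT 0 AND 0)) OR 0) -> 1
  row 3 [0000011]: ((0 IMPLIES (NOT 1 AND 0)) OR 0) -> 1
  row 4 [0000100]: ((0 IMPLIES (NOT 0 AND 0)) OR 0) -> 1
  (every remaining row is evaluated the same way; all 128 results are listed next)
Full result column, 8 rows per line (x1,x2,x3,x4 fixed per line; x5,x6,x7 runs 000..111 left to right):
  rows 0-7 [x1,x2,x3,x4=0000]: 11111111  (ones: 8)
  rows 8-15 [x1,x2,x3,x4=0001]: 11111111  (ones: 8)
  rows 16-23 [x1,x2,x3,x4=0010]: 00000000  (ones: 0)
  rows 24-31 [x1,x2,x3,x4=0011]: 00000000  (ones: 0)
  rows 32-39 [x1,x2,x3,x4=0100]: 11111111  (ones: 8)
  rows 40-47 [x1,x2,x3,x4=0101]: 11111111  (ones: 8)
  rows 48-55 [x1,x2,x3,x4=0110]: 00000000  (ones: 0)
  rows 56-63 [x1,x2,x3,x4=0111]: 00000000  (ones: 0)
  rows 64-71 [x1,x2,x3,x4=1000]: 11111111  (ones: 8)
  rows 72-79 [x1,x2,x3,x4=1001]: 11111111  (ones: 8)
  rows 80-87 [x1,x2,x3,x4=1010]: 11111111  (ones: 8)
  rows 88-95 [x1,x2,x3,x4=1011]: 11111111  (ones: 8)
  rows 96-103 [x1,x2,x3,x4=1100]: 11111111  (ones: 8)
  rows 104-111 [x1,x2,x3,x4=1101]: 11111111  (ones: 8)
  rows 112-119 [x1,x2,x3,x4=1110]: 11111111  (ones: 8)
  rows 120-127 [x1,x2,x3,x4=1111]: 11111111  (ones: 8)
Count of 1-rows = 8+8+0+0+8+8+0+0+8+8+8+8+8+8+8+8 = 96

96


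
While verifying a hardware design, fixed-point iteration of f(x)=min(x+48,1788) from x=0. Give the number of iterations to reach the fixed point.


Step 1: x=0, cap=1788, increment=48
Step 2: x grows by 48 each step until capped at 1788; fixed point is x=1788
Step 3: iterations = ceil(1788/48) = 38

38


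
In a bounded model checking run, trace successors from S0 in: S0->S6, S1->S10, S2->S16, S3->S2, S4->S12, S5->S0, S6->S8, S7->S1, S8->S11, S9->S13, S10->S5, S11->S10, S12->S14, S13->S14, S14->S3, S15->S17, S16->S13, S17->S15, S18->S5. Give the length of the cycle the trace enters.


Trace from S0 until a state repeats:
  S0 -> S6 -> S8 -> S11 -> S10 -> S5 -> S0
S0 first seen at step 0, revisited at step 6.
Cycle length = 6 - 0 = 6

6


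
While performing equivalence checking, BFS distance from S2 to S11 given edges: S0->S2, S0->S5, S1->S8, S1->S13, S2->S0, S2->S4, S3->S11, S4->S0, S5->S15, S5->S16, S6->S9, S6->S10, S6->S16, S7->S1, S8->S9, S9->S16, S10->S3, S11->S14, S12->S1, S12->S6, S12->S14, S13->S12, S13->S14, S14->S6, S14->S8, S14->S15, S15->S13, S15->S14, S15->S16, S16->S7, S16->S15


BFS layer-by-layer from S2:
  dist 0: {S2}
  dist 1: {S0, S4}
  dist 2: {S5}
  dist 3: {S15, S16}
  dist 4: {S7, S13, S14}
  dist 5: {S1, S6, S8, S12}
  dist 6: {S9, S10}
  dist 7: {S3}
  dist 8: {S11}
  -> S11 reached at distance 8
Shortest path length = 8

8


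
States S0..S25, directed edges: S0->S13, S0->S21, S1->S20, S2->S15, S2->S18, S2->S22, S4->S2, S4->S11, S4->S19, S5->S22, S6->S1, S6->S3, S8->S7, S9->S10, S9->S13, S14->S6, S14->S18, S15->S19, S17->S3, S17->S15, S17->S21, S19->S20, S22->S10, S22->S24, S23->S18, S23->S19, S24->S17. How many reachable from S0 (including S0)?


BFS from S0:
  layer 0: {S0}
  layer 1: {S13, S21}
Reachable set: {S0, S13, S21}
Count = 3

3


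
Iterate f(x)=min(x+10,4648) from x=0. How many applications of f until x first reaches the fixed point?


Step 1: x=0, cap=4648, increment=10
Step 2: x grows by 10 each step until capped at 4648; fixed point is x=4648
Step 3: iterations = ceil(4648/10) = 465

465


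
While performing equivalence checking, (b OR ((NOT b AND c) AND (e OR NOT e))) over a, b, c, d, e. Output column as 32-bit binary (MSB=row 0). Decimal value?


Formula: (b OR ((NOT b AND c) AND (e OR NOT e))) over a, b, c, d, e (32 rows)
Evaluate each row (bits = a,b,c,d,e, MSB first):
  row 0 [00000]: (0 OR ((NOT 0 AND 0) AND (0 OR NOT 0))) -> 0
  row 1 [00001]: (0 OR ((NOT 0 AND 0) AND (1 OR NOT 1))) -> 0
  row 2 [00010]: (0 OR ((NOT 0 AND 0) AND (0 OR NOT 0))) -> 0
  row 3 [00011]: (0 OR ((NOT 0 AND 0) AND (1 OR NOT 1))) -> 0
  row 4 [00100]: (0 OR ((NOT 0 AND 1) AND (0 OR NOT 0))) -> 1
  row 5 [00101]: (0 OR ((NOT 0 AND 1) AND (1 OR NOT 1))) -> 1
  row 6 [00110]: (0 OR ((NOT 0 AND 1) AND (0 OR NOT 0))) -> 1
  row 7 [00111]: (0 OR ((NOT 0 AND 1) AND (1 OR NOT 1))) -> 1
  row 8 [01000]: (1 OR ((NOT 1 AND 0) AND (0 OR NOT 0))) -> 1
  row 9 [01001]: (1 OR ((NOT 1 AND 0) AND (1 OR NOT 1))) -> 1
  row 10 [01010]: (1 OR ((NOT 1 AND 0) AND (0 OR NOT 0))) -> 1
  row 11 [01011]: (1 OR ((NOT 1 AND 0) AND (1 OR NOT 1))) -> 1
  row 12 [01100]: (1 OR ((NOT 1 AND 1) AND (0 OR NOT 0))) -> 1
  row 13 [01101]: (1 OR ((NOT 1 AND 1) AND (1 OR NOT 1))) -> 1
  row 14 [01110]: (1 OR ((NOT 1 AND 1) AND (0 OR NOT 0))) -> 1
  row 15 [01111]: (1 OR ((NOT 1 AND 1) AND (1 OR NOT 1))) -> 1
  row 16 [10000]: (0 OR ((NOT 0 AND 0) AND (0 OR NOT 0))) -> 0
  row 17 [10001]: (0 OR ((NOT 0 AND 0) AND (1 OR NOT 1))) -> 0
  row 18 [10010]: (0 OR ((NOT 0 AND 0) AND (0 OR NOT 0))) -> 0
  row 19 [10011]: (0 OR ((NOT 0 AND 0) AND (1 OR NOT 1))) -> 0
  row 20 [10100]: (0 OR ((NOT 0 AND 1) AND (0 OR NOT 0))) -> 1
  row 21 [10101]: (0 OR ((NOT 0 AND 1) AND (1 OR NOT 1))) -> 1
  row 22 [10110]: (0 OR ((NOT 0 AND 1) AND (0 OR NOT 0))) -> 1
  row 23 [10111]: (0 OR ((NOT 0 AND 1) AND (1 OR NOT 1))) -> 1
  row 24 [11000]: (1 OR ((NOT 1 AND 0) AND (0 OR NOT 0))) -> 1
  row 25 [11001]: (1 OR ((NOT 1 AND 0) AND (1 OR NOT 1))) -> 1
  row 26 [11010]: (1 OR ((NOT 1 AND 0) AND (0 OR NOT 0))) -> 1
  row 27 [11011]: (1 OR ((NOT 1 AND 0) AND (1 OR NOT 1))) -> 1
  row 28 [11100]: (1 OR ((NOT 1 AND 1) AND (0 OR NOT 0))) -> 1
  row 29 [11101]: (1 OR ((NOT 1 AND 1) AND (1 OR NOT 1))) -> 1
  row 30 [11110]: (1 OR ((NOT 1 AND 1) AND (0 OR NOT 0))) -> 1
  row 31 [11111]: (1 OR ((NOT 1 AND 1) AND (1 OR NOT 1))) -> 1
Full result column, 4 rows per line (a,b,c fixed per line; d,e runs 00..11 left to right):
  rows 0-3 [a,b,c=000]: 0000  = hex 0
  rows 4-7 [a,b,c=001]: 1111  = hex F
  rows 8-11 [a,b,c=010]: 1111  = hex F
  rows 12-15 [a,b,c=011]: 1111  = hex F
  rows 16-19 [a,b,c=100]: 0000  = hex 0
  rows 20-23 [a,b,c=101]: 1111  = hex F
  rows 24-27 [a,b,c=110]: 1111  = hex F
  rows 28-31 [a,b,c=111]: 1111  = hex F
Output column (row 0 .. row 31) = 00001111111111110000111111111111
Output column grouped in 4s = 0000 1111 1111 1111 0000 1111 1111 1111 = 0x0FFF0FFF
Convert to decimal digit by digit (value = value*16 + digit):
  0 -> 0
  0*16 + 15 (F) = 15
  15*16 + 15 (F) = 255
  255*16 + 15 (F) = 4095
  4095*16 + 0 = 65520
  65520*16 + 15 (F) = 1048335
  1048335*16 + 15 (F) = 16773375
  16773375*16 + 15 (F) = 268374015
Decimal = 268374015

268374015


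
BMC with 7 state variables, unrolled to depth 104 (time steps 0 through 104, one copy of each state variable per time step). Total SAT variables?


BMC unrolls to depth k, creating one copy of each state var for steps 0..k.
Step count = 104 + 1 = 105 (steps 0 through 104)
Vars per step = 7
Total = 7 * 105 = 735

735


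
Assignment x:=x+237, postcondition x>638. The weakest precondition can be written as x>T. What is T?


Formula: wp(x:=E, P) = P[E/x] (substitute E for x in postcondition)
Step 1: Postcondition: x>638
Step 2: Substitute x+237 for x: x+237>638
Step 3: Solve for x: x > 638-237 = 401

401


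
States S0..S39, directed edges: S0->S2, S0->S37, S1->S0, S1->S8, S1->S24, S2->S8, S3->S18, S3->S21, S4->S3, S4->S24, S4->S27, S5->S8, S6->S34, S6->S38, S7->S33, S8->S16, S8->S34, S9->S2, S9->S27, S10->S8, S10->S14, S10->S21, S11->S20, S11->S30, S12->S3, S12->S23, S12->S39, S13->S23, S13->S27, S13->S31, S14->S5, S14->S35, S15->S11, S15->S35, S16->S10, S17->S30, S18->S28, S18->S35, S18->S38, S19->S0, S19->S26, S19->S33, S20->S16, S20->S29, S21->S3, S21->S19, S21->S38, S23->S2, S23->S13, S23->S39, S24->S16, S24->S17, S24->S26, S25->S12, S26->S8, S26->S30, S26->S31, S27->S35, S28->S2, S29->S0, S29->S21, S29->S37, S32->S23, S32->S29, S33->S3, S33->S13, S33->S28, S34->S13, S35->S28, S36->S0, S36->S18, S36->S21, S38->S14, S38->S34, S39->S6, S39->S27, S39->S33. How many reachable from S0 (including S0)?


BFS from S0:
  layer 0: {S0}
  layer 1: {S2, S37}
  layer 2: {S8}
  layer 3: {S16, S34}
  layer 4: {S10, S13}
  layer 5: {S14, S21, S23, S27, S31}
  layer 6: {S3, S5, S19, S35, S38, S39}
  layer 7: {S6, S18, S26, S28, S33}
  layer 8: {S30}
Reachable set: {S0, S2, S3, S5, S6, S8, S10, S13, S14, S16, S18, S19, S21, S23, S26, S27, S28, S30, S31, S33, S34, S35, S37, S38, S39}
Count = 25

25


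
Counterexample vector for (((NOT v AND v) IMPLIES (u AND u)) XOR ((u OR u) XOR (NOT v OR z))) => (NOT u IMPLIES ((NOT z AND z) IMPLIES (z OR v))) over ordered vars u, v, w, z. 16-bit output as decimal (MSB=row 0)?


F1 = (((NOT v AND v) IMPLIES (u AND u)) XOR ((u OR u) XOR (NOT v OR z)))
F2 = (NOT u IMPLIES ((NOT z AND z) IMPLIES (z OR v)))
Counterexample to F1=>F2 is where F1=1 and F2=0.
Evaluate each row (bits = u,v,w,z, MSB first):
  row 0 [0000]: F1=0 F2=1 -> F1&~F2 -> 0
  row 1 [0001]: F1=0 F2=1 -> F1&~F2 -> 0
  row 2 [0010]: F1=0 F2=1 -> F1&~F2 -> 0
  row 3 [0011]: F1=0 F2=1 -> F1&~F2 -> 0
  row 4 [0100]: F1=1 F2=1 -> F1&~F2 -> 0
  row 5 [0101]: F1=0 F2=1 -> F1&~F2 -> 0
  row 6 [0110]: F1=1 F2=1 -> F1&~F2 -> 0
  row 7 [0111]: F1=0 F2=1 -> F1&~F2 -> 0
  row 8 [1000]: F1=1 F2=1 -> F1&~F2 -> 0
  row 9 [1001]: F1=1 F2=1 -> F1&~F2 -> 0
  row 10 [1010]: F1=1 F2=1 -> F1&~F2 -> 0
  row 11 [1011]: F1=1 F2=1 -> F1&~F2 -> 0
  row 12 [1100]: F1=0 F2=1 -> F1&~F2 -> 0
  row 13 [1101]: F1=1 F2=1 -> F1&~F2 -> 0
  row 14 [1110]: F1=0 F2=1 -> F1&~F2 -> 0
  row 15 [1111]: F1=1 F2=1 -> F1&~F2 -> 0
Full result column, 4 rows per line (u,v fixed per line; w,z runs 00..11 left to right):
  rows 0-3 [u,v=00]: 0000  = hex 0
  rows 4-7 [u,v=01]: 0000  = hex 0
  rows 8-11 [u,v=10]: 0000  = hex 0
  rows 12-15 [u,v=11]: 0000  = hex 0
Counterexample vector (row 0 .. row 15) = 0000000000000000
Output column grouped in 4s = 0000 0000 0000 0000 = 0x0000
Convert to decimal digit by digit (value = value*16 + digit):
  0 -> 0
  0*16 + 0 = 0
  0*16 + 0 = 0
  0*16 + 0 = 0
Decimal = 0

0


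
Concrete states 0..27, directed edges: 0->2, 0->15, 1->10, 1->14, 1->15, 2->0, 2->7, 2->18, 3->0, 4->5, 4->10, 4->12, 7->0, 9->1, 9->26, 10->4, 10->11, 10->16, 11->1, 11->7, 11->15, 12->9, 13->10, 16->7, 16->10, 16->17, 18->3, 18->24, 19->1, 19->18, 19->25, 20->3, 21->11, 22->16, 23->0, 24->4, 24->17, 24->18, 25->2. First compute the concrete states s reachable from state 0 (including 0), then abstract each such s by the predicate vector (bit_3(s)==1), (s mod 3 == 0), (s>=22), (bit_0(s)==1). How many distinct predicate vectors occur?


BFS from 0:
Concrete reachable: {0, 1, 2, 3, 4, 5, 7, 9, 10, 11, 12, 14, 15, 16, 17, 18, 24, 26}
Abstract via predicates (bit_3(s)==1), (s mod 3 == 0), (s>=22), (bit_0(s)==1):
  (0,0,0,0) <- {2, 4, 16}
  (0,0,0,1) <- {1, 5, 7, 17}
  (0,1,0,0) <- {0, 18}
  (0,1,0,1) <- {3}
  (1,0,0,0) <- {10, 14}
  (1,0,0,1) <- {11}
  (1,0,1,0) <- {26}
  (1,1,0,0) <- {12}
  (1,1,0,1) <- {9, 15}
  (1,1,1,0) <- {24}
Distinct abstract states = 10

10


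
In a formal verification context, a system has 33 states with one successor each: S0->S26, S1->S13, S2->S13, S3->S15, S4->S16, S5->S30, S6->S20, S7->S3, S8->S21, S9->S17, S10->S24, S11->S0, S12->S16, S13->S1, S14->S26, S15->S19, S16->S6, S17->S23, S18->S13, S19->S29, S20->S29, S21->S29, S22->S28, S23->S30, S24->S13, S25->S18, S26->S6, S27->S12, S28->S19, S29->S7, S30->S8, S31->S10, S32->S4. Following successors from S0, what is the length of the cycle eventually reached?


Trace from S0 until a state repeats:
  S0 -> S26 -> S6 -> S20 -> S29 -> S7 -> S3 -> S15 -> S19 -> S29
S29 first seen at step 4, revisited at step 9.
Cycle length = 9 - 4 = 5

5


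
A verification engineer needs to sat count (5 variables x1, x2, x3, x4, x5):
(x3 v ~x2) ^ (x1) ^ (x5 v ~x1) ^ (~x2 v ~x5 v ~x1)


CNF with 4 clauses over 5 vars (32 assignments).
An assignment satisfies CNF iff every clause has >=1 true literal.
Check each row (bits = x1,x2,x3,x4,x5; clause T/F shown):
  row 0 [00000]: clauses=TFTT -> 0
  row 1 [00001]: clauses=TFTT -> 0
  row 2 [00010]: clauses=TFTT -> 0
  row 3 [00011]: clauses=TFTT -> 0
  row 4 [00100]: clauses=TFTT -> 0
  row 5 [00101]: clauses=TFTT -> 0
  row 6 [00110]: clauses=TFTT -> 0
  row 7 [00111]: clauses=TFTT -> 0
  row 8 [01000]: clauses=FFTT -> 0
  row 9 [01001]: clauses=FFTT -> 0
  row 10 [01010]: clauses=FFTT -> 0
  row 11 [01011]: clauses=FFTT -> 0
  row 12 [01100]: clauses=TFTT -> 0
  row 13 [01101]: clauses=TFTT -> 0
  row 14 [01110]: clauses=TFTT -> 0
  row 15 [01111]: clauses=TFTT -> 0
  row 16 [10000]: clauses=TTFT -> 0
  row 17 [10001]: clauses=TTTT -> 1
  row 18 [10010]: clauses=TTFT -> 0
  row 19 [10011]: clauses=TTTT -> 1
  row 20 [10100]: clauses=TTFT -> 0
  row 21 [10101]: clauses=TTTT -> 1
  row 22 [10110]: clauses=TTFT -> 0
  row 23 [10111]: clauses=TTTT -> 1
  row 24 [11000]: clauses=FTFT -> 0
  row 25 [11001]: clauses=FTTF -> 0
  row 26 [11010]: clauses=FTFT -> 0
  row 27 [11011]: clauses=FTTF -> 0
  row 28 [11100]: clauses=TTFT -> 0
  row 29 [11101]: clauses=TTTF -> 0
  row 30 [11110]: clauses=TTFT -> 0
  row 31 [11111]: clauses=TTTF -> 0
Full result column, 8 rows per line (x1,x2 fixed per line; x3,x4,x5 runs 000..111 left to right):
  rows 0-7 [x1,x2=00]: 00000000  (ones: 0)
  rows 8-15 [x1,x2=01]: 00000000  (ones: 0)
  rows 16-23 [x1,x2=10]: 01010101  (ones: 4)
  rows 24-31 [x1,x2=11]: 00000000  (ones: 0)
Satisfying assignments = 0+0+4+0 = 4

4


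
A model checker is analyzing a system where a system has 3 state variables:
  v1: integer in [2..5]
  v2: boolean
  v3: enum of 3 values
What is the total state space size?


State space = product of domain sizes of all variables.
Domain sizes:
  v1 (integer in [2..5]): 4
  v2 (boolean): 2
  v3 (enum of 3 values): 3
Product = 4 * 2 * 3 = 24

24


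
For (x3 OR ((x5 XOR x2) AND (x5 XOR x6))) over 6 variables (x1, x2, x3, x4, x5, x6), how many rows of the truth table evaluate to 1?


Formula: (x3 OR ((x5 XOR x2) AND (x5 XOR x6))) over 6 vars (64 rows)
Evaluate each row (x1, x2, x3, x4, x5, x6 as bits, MSB first):
  row 0 [000000]: (0 OR ((0 XOR 0) AND (0 XOR 0))) -> 0
  row 1 [000001]: (0 OR ((0 XOR 0) AND (0 XOR 1))) -> 0
  row 2 [000010]: (0 OR ((1 XOR 0) AND (1 XOR 0))) -> 1
  row 3 [000011]: (0 OR ((1 XOR 0) AND (1 XOR 1))) -> 0
  row 4 [000100]: (0 OR ((0 XOR 0) AND (0 XOR 0))) -> 0
  (every remaining row is evaluated the same way; all 64 results are listed next)
Full result column, 8 rows per line (x1,x2,x3 fixed per line; x4,x5,x6 runs 000..111 left to right):
  rows 0-7 [x1,x2,x3=000]: 00100010  (ones: 2)
  rows 8-15 [x1,x2,x3=001]: 11111111  (ones: 8)
  rows 16-23 [x1,x2,x3=010]: 01000100  (ones: 2)
  rows 24-31 [x1,x2,x3=011]: 11111111  (ones: 8)
  rows 32-39 [x1,x2,x3=100]: 00100010  (ones: 2)
  rows 40-47 [x1,x2,x3=101]: 11111111  (ones: 8)
  rows 48-55 [x1,x2,x3=110]: 01000100  (ones: 2)
  rows 56-63 [x1,x2,x3=111]: 11111111  (ones: 8)
Count of 1-rows = 2+8+2+8+2+8+2+8 = 40

40


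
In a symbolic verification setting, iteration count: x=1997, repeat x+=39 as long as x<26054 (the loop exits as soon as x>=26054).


Step 1: x goes from 1997 toward 26054 by 39; the body runs while x<26054, so iterations = ceil((bound-start)/step)
Step 2: Distance=24057
Step 3: ceil(24057/39)=617

617


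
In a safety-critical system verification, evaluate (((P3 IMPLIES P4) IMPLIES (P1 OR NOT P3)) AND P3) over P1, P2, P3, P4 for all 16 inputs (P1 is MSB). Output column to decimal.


Formula: (((P3 IMPLIES P4) IMPLIES (P1 OR NOT P3)) AND P3) over P1, P2, P3, P4 (16 rows)
Evaluate each row (bits = P1,P2,P3,P4, MSB first):
  row 0 [0000]: (((0 IMPLIES 0) IMPLIES (0 OR NOT 0)) AND 0) -> 0
  row 1 [0001]: (((0 IMPLIES 1) IMPLIES (0 OR NOT 0)) AND 0) -> 0
  row 2 [0010]: (((1 IMPLIES 0) IMPLIES (0 OR NOT 1)) AND 1) -> 1
  row 3 [0011]: (((1 IMPLIES 1) IMPLIES (0 OR NOT 1)) AND 1) -> 0
  row 4 [0100]: (((0 IMPLIES 0) IMPLIES (0 OR NOT 0)) AND 0) -> 0
  row 5 [0101]: (((0 IMPLIES 1) IMPLIES (0 OR NOT 0)) AND 0) -> 0
  row 6 [0110]: (((1 IMPLIES 0) IMPLIES (0 OR NOT 1)) AND 1) -> 1
  row 7 [0111]: (((1 IMPLIES 1) IMPLIES (0 OR NOT 1)) AND 1) -> 0
  row 8 [1000]: (((0 IMPLIES 0) IMPLIES (1 OR NOT 0)) AND 0) -> 0
  row 9 [1001]: (((0 IMPLIES 1) IMPLIES (1 OR NOT 0)) AND 0) -> 0
  row 10 [1010]: (((1 IMPLIES 0) IMPLIES (1 OR NOT 1)) AND 1) -> 1
  row 11 [1011]: (((1 IMPLIES 1) IMPLIES (1 OR NOT 1)) AND 1) -> 1
  row 12 [1100]: (((0 IMPLIES 0) IMPLIES (1 OR NOT 0)) AND 0) -> 0
  row 13 [1101]: (((0 IMPLIES 1) IMPLIES (1 OR NOT 0)) AND 0) -> 0
  row 14 [1110]: (((1 IMPLIES 0) IMPLIES (1 OR NOT 1)) AND 1) -> 1
  row 15 [1111]: (((1 IMPLIES 1) IMPLIES (1 OR NOT 1)) AND 1) -> 1
Full result column, 4 rows per line (P1,P2 fixed per line; P3,P4 runs 00..11 left to right):
  rows 0-3 [P1,P2=00]: 0010  = hex 2
  rows 4-7 [P1,P2=01]: 0010  = hex 2
  rows 8-11 [P1,P2=10]: 0011  = hex 3
  rows 12-15 [P1,P2=11]: 0011  = hex 3
Output column (row 0 .. row 15) = 0010001000110011
Output column grouped in 4s = 0010 0010 0011 0011 = 0x2233
Convert to decimal digit by digit (value = value*16 + digit):
  2 -> 2
  2*16 + 2 = 34
  34*16 + 3 = 547
  547*16 + 3 = 8755
Decimal = 8755

8755


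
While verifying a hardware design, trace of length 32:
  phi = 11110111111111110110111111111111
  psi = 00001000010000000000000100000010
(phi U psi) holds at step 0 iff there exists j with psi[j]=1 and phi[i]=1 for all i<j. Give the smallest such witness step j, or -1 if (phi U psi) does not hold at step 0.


(phi U psi) at 0: need smallest j with psi[j]=1 and phi[i]=1 for all i in [0,j).
Scan from step 0:
  step 0: phi=1, psi=0 -> continue
  step 1: phi=1, psi=0 -> continue
  step 2: phi=1, psi=0 -> continue
  step 3: phi=1, psi=0 -> continue
  step 4: psi=1 and phi held for [0,4) -> witness found
Witness step = 4

4


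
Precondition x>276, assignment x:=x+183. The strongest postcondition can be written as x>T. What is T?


Formula: sp(P, x:=E) = exists old_x. (x = E[old_x/x]) AND P[old_x/x] (old_x is the value of x before the assignment; eliminate old_x by solving x = E[old_x/x] for old_x)
Step 1: Precondition P: x>276, i.e. old_x > 276
Step 2: Assignment gives x = old_x + 183, so old_x = x - 183
Step 3: Substitute into P: x - 183 > 276
Step 4: Simplify: x > 276+183 = 459

459


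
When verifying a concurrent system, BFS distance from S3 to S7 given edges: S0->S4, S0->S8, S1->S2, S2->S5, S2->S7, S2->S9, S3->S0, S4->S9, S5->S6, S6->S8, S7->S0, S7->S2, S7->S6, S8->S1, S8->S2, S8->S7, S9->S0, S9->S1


BFS layer-by-layer from S3:
  dist 0: {S3}
  dist 1: {S0}
  dist 2: {S4, S8}
  dist 3: {S1, S2, S7, S9}
  -> S7 reached at distance 3
Shortest path length = 3

3


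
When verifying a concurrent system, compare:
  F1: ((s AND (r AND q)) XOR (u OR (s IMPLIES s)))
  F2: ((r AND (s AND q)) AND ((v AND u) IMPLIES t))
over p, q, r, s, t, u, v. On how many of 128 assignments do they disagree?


F1 = ((s AND (r AND q)) XOR (u OR (s IMPLIES s)))
F2 = ((r AND (s AND q)) AND ((v AND u) IMPLIES t))
Evaluate both on each of 128 rows (bits = p,q,r,s,t,u,v):
  row 0 [0000000]: F1=1 F2=0 (differ) -> 1
  row 1 [0000001]: F1=1 F2=0 (differ) -> 1
  row 2 [0000010]: F1=1 F2=0 (differ) -> 1
  row 3 [0000011]: F1=1 F2=0 (differ) -> 1
  row 4 [0000100]: F1=1 F2=0 (differ) -> 1
  (every remaining row is evaluated the same way; all 128 results are listed next)
Full result column, 8 rows per line (p,q,r,s fixed per line; t,u,v runs 000..111 left to right):
  rows 0-7 [p,q,r,s=0000]: 11111111  (ones: 8)
  rows 8-15 [p,q,r,s=0001]: 11111111  (ones: 8)
  rows 16-23 [p,q,r,s=0010]: 11111111  (ones: 8)
  rows 24-31 [p,q,r,s=0011]: 11111111  (ones: 8)
  rows 32-39 [p,q,r,s=0100]: 11111111  (ones: 8)
  rows 40-47 [p,q,r,s=0101]: 11111111  (ones: 8)
  rows 48-55 [p,q,r,s=0110]: 11111111  (ones: 8)
  rows 56-63 [p,q,r,s=0111]: 11101111  (ones: 7)
  rows 64-71 [p,q,r,s=1000]: 11111111  (ones: 8)
  rows 72-79 [p,q,r,s=1001]: 11111111  (ones: 8)
  rows 80-87 [p,q,r,s=1010]: 11111111  (ones: 8)
  rows 88-95 [p,q,r,s=1011]: 11111111  (ones: 8)
  rows 96-103 [p,q,r,s=1100]: 11111111  (ones: 8)
  rows 104-111 [p,q,r,s=1101]: 11111111  (ones: 8)
  rows 112-119 [p,q,r,s=1110]: 11111111  (ones: 8)
  rows 120-127 [p,q,r,s=1111]: 11101111  (ones: 7)
Disagreements = 8+8+8+8+8+8+8+7+8+8+8+8+8+8+8+7 = 126

126


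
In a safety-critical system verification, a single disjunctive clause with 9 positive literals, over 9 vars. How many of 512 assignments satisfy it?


Step 1: Total=2^9=512
Step 2: Unsat when all 9 false: 2^0=1
Step 3: Sat=512-1=511

511


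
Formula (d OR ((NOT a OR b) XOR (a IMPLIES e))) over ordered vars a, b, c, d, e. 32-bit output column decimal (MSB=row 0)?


Formula: (d OR ((NOT a OR b) XOR (a IMPLIES e))) over a, b, c, d, e (32 rows)
Evaluate each row (bits = a,b,c,d,e, MSB first):
  row 0 [00000]: (0 OR ((NOT 0 OR 0) XOR (0 IMPLIES 0))) -> 0
  row 1 [00001]: (0 OR ((NOT 0 OR 0) XOR (0 IMPLIES 1))) -> 0
  row 2 [00010]: (1 OR ((NOT 0 OR 0) XOR (0 IMPLIES 0))) -> 1
  row 3 [00011]: (1 OR ((NOT 0 OR 0) XOR (0 IMPLIES 1))) -> 1
  row 4 [00100]: (0 OR ((NOT 0 OR 0) XOR (0 IMPLIES 0))) -> 0
  row 5 [00101]: (0 OR ((NOT 0 OR 0) XOR (0 IMPLIES 1))) -> 0
  row 6 [00110]: (1 OR ((NOT 0 OR 0) XOR (0 IMPLIES 0))) -> 1
  row 7 [00111]: (1 OR ((NOT 0 OR 0) XOR (0 IMPLIES 1))) -> 1
  row 8 [01000]: (0 OR ((NOT 0 OR 1) XOR (0 IMPLIES 0))) -> 0
  row 9 [01001]: (0 OR ((NOT 0 OR 1) XOR (0 IMPLIES 1))) -> 0
  row 10 [01010]: (1 OR ((NOT 0 OR 1) XOR (0 IMPLIES 0))) -> 1
  row 11 [01011]: (1 OR ((NOT 0 OR 1) XOR (0 IMPLIES 1))) -> 1
  row 12 [01100]: (0 OR ((NOT 0 OR 1) XOR (0 IMPLIES 0))) -> 0
  row 13 [01101]: (0 OR ((NOT 0 OR 1) XOR (0 IMPLIES 1))) -> 0
  row 14 [01110]: (1 OR ((NOT 0 OR 1) XOR (0 IMPLIES 0))) -> 1
  row 15 [01111]: (1 OR ((NOT 0 OR 1) XOR (0 IMPLIES 1))) -> 1
  row 16 [10000]: (0 OR ((NOT 1 OR 0) XOR (1 IMPLIES 0))) -> 0
  row 17 [10001]: (0 OR ((NOT 1 OR 0) XOR (1 IMPLIES 1))) -> 1
  row 18 [10010]: (1 OR ((NOT 1 OR 0) XOR (1 IMPLIES 0))) -> 1
  row 19 [10011]: (1 OR ((NOT 1 OR 0) XOR (1 IMPLIES 1))) -> 1
  row 20 [10100]: (0 OR ((NOT 1 OR 0) XOR (1 IMPLIES 0))) -> 0
  row 21 [10101]: (0 OR ((NOT 1 OR 0) XOR (1 IMPLIES 1))) -> 1
  row 22 [10110]: (1 OR ((NOT 1 OR 0) XOR (1 IMPLIES 0))) -> 1
  row 23 [10111]: (1 OR ((NOT 1 OR 0) XOR (1 IMPLIES 1))) -> 1
  row 24 [11000]: (0 OR ((NOT 1 OR 1) XOR (1 IMPLIES 0))) -> 1
  row 25 [11001]: (0 OR ((NOT 1 OR 1) XOR (1 IMPLIES 1))) -> 0
  row 26 [11010]: (1 OR ((NOT 1 OR 1) XOR (1 IMPLIES 0))) -> 1
  row 27 [11011]: (1 OR ((NOT 1 OR 1) XOR (1 IMPLIES 1))) -> 1
  row 28 [11100]: (0 OR ((NOT 1 OR 1) XOR (1 IMPLIES 0))) -> 1
  row 29 [11101]: (0 OR ((NOT 1 OR 1) XOR (1 IMPLIES 1))) -> 0
  row 30 [11110]: (1 OR ((NOT 1 OR 1) XOR (1 IMPLIES 0))) -> 1
  row 31 [11111]: (1 OR ((NOT 1 OR 1) XOR (1 IMPLIES 1))) -> 1
Full result column, 4 rows per line (a,b,c fixed per line; d,e runs 00..11 left to right):
  rows 0-3 [a,b,c=000]: 0011  = hex 3
  rows 4-7 [a,b,c=001]: 0011  = hex 3
  rows 8-11 [a,b,c=010]: 0011  = hex 3
  rows 12-15 [a,b,c=011]: 0011  = hex 3
  rows 16-19 [a,b,c=100]: 0111  = hex 7
  rows 20-23 [a,b,c=101]: 0111  = hex 7
  rows 24-27 [a,b,c=110]: 1011  = hex B
  rows 28-31 [a,b,c=111]: 1011  = hex B
Output column (row 0 .. row 31) = 00110011001100110111011110111011
Output column grouped in 4s = 0011 0011 0011 0011 0111 0111 1011 1011 = 0x333377BB
Convert to decimal digit by digit (value = value*16 + digit):
  3 -> 3
  3*16 + 3 = 51
  51*16 + 3 = 819
  819*16 + 3 = 13107
  13107*16 + 7 = 209719
  209719*16 + 7 = 3355511
  3355511*16 + 11 (B) = 53688187
  53688187*16 + 11 (B) = 859011003
Decimal = 859011003

859011003


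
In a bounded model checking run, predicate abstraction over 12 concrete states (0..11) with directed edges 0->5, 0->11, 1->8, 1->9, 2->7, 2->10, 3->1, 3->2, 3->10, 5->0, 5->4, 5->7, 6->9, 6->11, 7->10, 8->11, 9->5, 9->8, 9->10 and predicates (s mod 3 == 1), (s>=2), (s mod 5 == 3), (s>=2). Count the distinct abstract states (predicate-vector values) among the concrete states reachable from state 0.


BFS from 0:
Concrete reachable: {0, 4, 5, 7, 10, 11}
Abstract via predicates (s mod 3 == 1), (s>=2), (s mod 5 == 3), (s>=2):
  (0,0,0,0) <- {0}
  (0,1,0,1) <- {5, 11}
  (1,1,0,1) <- {4, 7, 10}
Distinct abstract states = 3

3


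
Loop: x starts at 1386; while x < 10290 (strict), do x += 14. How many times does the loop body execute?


Step 1: x goes from 1386 toward 10290 by 14; the body runs while x<10290, so iterations = ceil((bound-start)/step)
Step 2: Distance=8904
Step 3: ceil(8904/14)=636

636


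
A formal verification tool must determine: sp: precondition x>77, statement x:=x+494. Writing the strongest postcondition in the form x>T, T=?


Formula: sp(P, x:=E) = exists old_x. (x = E[old_x/x]) AND P[old_x/x] (old_x is the value of x before the assignment; eliminate old_x by solving x = E[old_x/x] for old_x)
Step 1: Precondition P: x>77, i.e. old_x > 77
Step 2: Assignment gives x = old_x + 494, so old_x = x - 494
Step 3: Substitute into P: x - 494 > 77
Step 4: Simplify: x > 77+494 = 571

571


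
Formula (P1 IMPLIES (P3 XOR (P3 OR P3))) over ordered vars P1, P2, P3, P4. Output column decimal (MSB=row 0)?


Formula: (P1 IMPLIES (P3 XOR (P3 OR P3))) over P1, P2, P3, P4 (16 rows)
Evaluate each row (bits = P1,P2,P3,P4, MSB first):
  row 0 [0000]: (0 IMPLIES (0 XOR (0 OR 0))) -> 1
  row 1 [0001]: (0 IMPLIES (0 XOR (0 OR 0))) -> 1
  row 2 [0010]: (0 IMPLIES (1 XOR (1 OR 1))) -> 1
  row 3 [0011]: (0 IMPLIES (1 XOR (1 OR 1))) -> 1
  row 4 [0100]: (0 IMPLIES (0 XOR (0 OR 0))) -> 1
  row 5 [0101]: (0 IMPLIES (0 XOR (0 OR 0))) -> 1
  row 6 [0110]: (0 IMPLIES (1 XOR (1 OR 1))) -> 1
  row 7 [0111]: (0 IMPLIES (1 XOR (1 OR 1))) -> 1
  row 8 [1000]: (1 IMPLIES (0 XOR (0 OR 0))) -> 0
  row 9 [1001]: (1 IMPLIES (0 XOR (0 OR 0))) -> 0
  row 10 [1010]: (1 IMPLIES (1 XOR (1 OR 1))) -> 0
  row 11 [1011]: (1 IMPLIES (1 XOR (1 OR 1))) -> 0
  row 12 [1100]: (1 IMPLIES (0 XOR (0 OR 0))) -> 0
  row 13 [1101]: (1 IMPLIES (0 XOR (0 OR 0))) -> 0
  row 14 [1110]: (1 IMPLIES (1 XOR (1 OR 1))) -> 0
  row 15 [1111]: (1 IMPLIES (1 XOR (1 OR 1))) -> 0
Full result column, 4 rows per line (P1,P2 fixed per line; P3,P4 runs 00..11 left to right):
  rows 0-3 [P1,P2=00]: 1111  = hex F
  rows 4-7 [P1,P2=01]: 1111  = hex F
  rows 8-11 [P1,P2=10]: 0000  = hex 0
  rows 12-15 [P1,P2=11]: 0000  = hex 0
Output column (row 0 .. row 15) = 1111111100000000
Output column grouped in 4s = 1111 1111 0000 0000 = 0xFF00
Convert to decimal digit by digit (value = value*16 + digit):
  F -> 15
  15*16 + 15 (F) = 255
  255*16 + 0 = 4080
  4080*16 + 0 = 65280
Decimal = 65280

65280


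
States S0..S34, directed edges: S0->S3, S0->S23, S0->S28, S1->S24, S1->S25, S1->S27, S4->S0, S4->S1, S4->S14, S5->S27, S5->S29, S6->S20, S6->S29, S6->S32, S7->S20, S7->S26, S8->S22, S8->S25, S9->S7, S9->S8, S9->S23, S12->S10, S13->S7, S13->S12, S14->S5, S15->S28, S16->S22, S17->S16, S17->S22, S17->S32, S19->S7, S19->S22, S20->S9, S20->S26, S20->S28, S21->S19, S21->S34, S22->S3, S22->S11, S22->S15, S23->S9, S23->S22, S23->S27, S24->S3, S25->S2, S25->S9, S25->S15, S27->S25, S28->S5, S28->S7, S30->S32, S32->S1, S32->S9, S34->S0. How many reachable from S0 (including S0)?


BFS from S0:
  layer 0: {S0}
  layer 1: {S3, S23, S28}
  layer 2: {S5, S7, S9, S22, S27}
  layer 3: {S8, S11, S15, S20, S25, S26, S29}
  layer 4: {S2}
Reachable set: {S0, S2, S3, S5, S7, S8, S9, S11, S15, S20, S22, S23, S25, S26, S27, S28, S29}
Count = 17

17


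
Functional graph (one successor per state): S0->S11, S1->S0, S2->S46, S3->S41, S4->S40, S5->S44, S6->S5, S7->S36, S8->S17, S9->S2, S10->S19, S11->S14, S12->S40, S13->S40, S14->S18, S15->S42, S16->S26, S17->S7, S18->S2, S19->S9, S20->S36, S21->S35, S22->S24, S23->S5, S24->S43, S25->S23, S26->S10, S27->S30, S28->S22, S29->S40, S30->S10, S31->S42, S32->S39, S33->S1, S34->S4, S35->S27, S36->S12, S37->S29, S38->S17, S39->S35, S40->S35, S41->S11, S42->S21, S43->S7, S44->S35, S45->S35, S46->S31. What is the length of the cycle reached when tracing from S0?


Trace from S0 until a state repeats:
  S0 -> S11 -> S14 -> S18 -> S2 -> S46 -> S31 -> S42 -> S21 -> S35 -> S27 -> S30 -> S10 -> S19 -> S9 -> S2
S2 first seen at step 4, revisited at step 15.
Cycle length = 15 - 4 = 11

11


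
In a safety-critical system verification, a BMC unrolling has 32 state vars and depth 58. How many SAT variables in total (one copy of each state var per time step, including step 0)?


BMC unrolls to depth k, creating one copy of each state var for steps 0..k.
Step count = 58 + 1 = 59 (steps 0 through 58)
Vars per step = 32
Total = 32 * 59 = 1888

1888


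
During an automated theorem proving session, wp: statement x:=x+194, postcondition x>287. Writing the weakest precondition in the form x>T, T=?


Formula: wp(x:=E, P) = P[E/x] (substitute E for x in postcondition)
Step 1: Postcondition: x>287
Step 2: Substitute x+194 for x: x+194>287
Step 3: Solve for x: x > 287-194 = 93

93


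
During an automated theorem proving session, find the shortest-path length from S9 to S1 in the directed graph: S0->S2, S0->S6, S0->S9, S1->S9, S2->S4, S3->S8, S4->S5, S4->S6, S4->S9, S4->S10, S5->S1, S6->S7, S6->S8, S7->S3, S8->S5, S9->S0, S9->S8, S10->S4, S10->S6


BFS layer-by-layer from S9:
  dist 0: {S9}
  dist 1: {S0, S8}
  dist 2: {S2, S5, S6}
  dist 3: {S1, S4, S7}
  -> S1 reached at distance 3
Shortest path length = 3

3


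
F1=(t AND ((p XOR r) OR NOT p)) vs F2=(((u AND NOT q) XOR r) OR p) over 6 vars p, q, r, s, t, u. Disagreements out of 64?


F1 = (t AND ((p XOR r) OR NOT p))
F2 = (((u AND NOT q) XOR r) OR p)
Evaluate both on each of 64 rows (bits = p,q,r,s,t,u):
  row 0 [000000]: F1=0 F2=0 -> 0
  row 1 [000001]: F1=0 F2=1 (differ) -> 1
  row 2 [000010]: F1=1 F2=0 (differ) -> 1
  row 3 [000011]: F1=1 F2=1 -> 0
  row 4 [000100]: F1=0 F2=0 -> 0
  (every remaining row is evaluated the same way; all 64 results are listed next)
Full result column, 8 rows per line (p,q,r fixed per line; s,t,u runs 000..111 left to right):
  rows 0-7 [p,q,r=000]: 01100110  (ones: 4)
  rows 8-15 [p,q,r=001]: 10011001  (ones: 4)
  rows 16-23 [p,q,r=010]: 00110011  (ones: 4)
  rows 24-31 [p,q,r=011]: 11001100  (ones: 4)
  rows 32-39 [p,q,r=100]: 11001100  (ones: 4)
  rows 40-47 [p,q,r=101]: 11111111  (ones: 8)
  rows 48-55 [p,q,r=110]: 11001100  (ones: 4)
  rows 56-63 [p,q,r=111]: 11111111  (ones: 8)
Disagreements = 4+4+4+4+4+8+4+8 = 40

40


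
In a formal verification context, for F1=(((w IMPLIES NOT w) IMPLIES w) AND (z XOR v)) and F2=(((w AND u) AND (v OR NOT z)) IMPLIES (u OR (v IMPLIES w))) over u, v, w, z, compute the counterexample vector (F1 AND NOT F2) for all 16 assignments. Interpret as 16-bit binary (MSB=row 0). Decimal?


F1 = (((w IMPLIES NOT w) IMPLIES w) AND (z XOR v))
F2 = (((w AND u) AND (v OR NOT z)) IMPLIES (u OR (v IMPLIES w)))
Counterexample to F1=>F2 is where F1=1 and F2=0.
Evaluate each row (bits = u,v,w,z, MSB first):
  row 0 [0000]: F1=0 F2=1 -> F1&~F2 -> 0
  row 1 [0001]: F1=0 F2=1 -> F1&~F2 -> 0
  row 2 [0010]: F1=0 F2=1 -> F1&~F2 -> 0
  row 3 [0011]: F1=1 F2=1 -> F1&~F2 -> 0
  row 4 [0100]: F1=0 F2=1 -> F1&~F2 -> 0
  row 5 [0101]: F1=0 F2=1 -> F1&~F2 -> 0
  row 6 [0110]: F1=1 F2=1 -> F1&~F2 -> 0
  row 7 [0111]: F1=0 F2=1 -> F1&~F2 -> 0
  row 8 [1000]: F1=0 F2=1 -> F1&~F2 -> 0
  row 9 [1001]: F1=0 F2=1 -> F1&~F2 -> 0
  row 10 [1010]: F1=0 F2=1 -> F1&~F2 -> 0
  row 11 [1011]: F1=1 F2=1 -> F1&~F2 -> 0
  row 12 [1100]: F1=0 F2=1 -> F1&~F2 -> 0
  row 13 [1101]: F1=0 F2=1 -> F1&~F2 -> 0
  row 14 [1110]: F1=1 F2=1 -> F1&~F2 -> 0
  row 15 [1111]: F1=0 F2=1 -> F1&~F2 -> 0
Full result column, 4 rows per line (u,v fixed per line; w,z runs 00..11 left to right):
  rows 0-3 [u,v=00]: 0000  = hex 0
  rows 4-7 [u,v=01]: 0000  = hex 0
  rows 8-11 [u,v=10]: 0000  = hex 0
  rows 12-15 [u,v=11]: 0000  = hex 0
Counterexample vector (row 0 .. row 15) = 0000000000000000
Output column grouped in 4s = 0000 0000 0000 0000 = 0x0000
Convert to decimal digit by digit (value = value*16 + digit):
  0 -> 0
  0*16 + 0 = 0
  0*16 + 0 = 0
  0*16 + 0 = 0
Decimal = 0

0
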